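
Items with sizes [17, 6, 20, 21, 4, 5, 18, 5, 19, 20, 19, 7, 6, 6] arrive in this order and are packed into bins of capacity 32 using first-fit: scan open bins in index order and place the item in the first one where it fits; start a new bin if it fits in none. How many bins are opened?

  17 → bin 1 (new)  [load 17/32]
  6 → bin 1  [load 23/32]
  20 → bin 2 (new)  [load 20/32]
  21 → bin 3 (new)  [load 21/32]
  4 → bin 1  [load 27/32]
  5 → bin 1  [load 32/32]
  18 → bin 4 (new)  [load 18/32]
  5 → bin 2  [load 25/32]
  19 → bin 5 (new)  [load 19/32]
  20 → bin 6 (new)  [load 20/32]
  19 → bin 7 (new)  [load 19/32]
  7 → bin 2  [load 32/32]
  6 → bin 3  [load 27/32]
  6 → bin 4  [load 24/32]
7 bins opened.

7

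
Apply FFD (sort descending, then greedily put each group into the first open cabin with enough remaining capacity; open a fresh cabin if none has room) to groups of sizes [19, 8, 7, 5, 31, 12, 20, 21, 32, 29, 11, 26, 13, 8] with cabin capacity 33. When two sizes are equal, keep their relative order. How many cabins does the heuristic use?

Sorted descending: 32, 31, 29, 26, 21, 20, 19, 13, 12, 11, 8, 8, 7, 5.
  32 → cabin 1 (new)  [load 32/33]
  31 → cabin 2 (new)  [load 31/33]
  29 → cabin 3 (new)  [load 29/33]
  26 → cabin 4 (new)  [load 26/33]
  21 → cabin 5 (new)  [load 21/33]
  20 → cabin 6 (new)  [load 20/33]
  19 → cabin 7 (new)  [load 19/33]
  13 → cabin 6  [load 33/33]
  12 → cabin 5  [load 33/33]
  11 → cabin 7  [load 30/33]
  8 → cabin 8 (new)  [load 8/33]
  8 → cabin 8  [load 16/33]
  7 → cabin 4  [load 33/33]
  5 → cabin 8  [load 21/33]
8 cabins opened.

8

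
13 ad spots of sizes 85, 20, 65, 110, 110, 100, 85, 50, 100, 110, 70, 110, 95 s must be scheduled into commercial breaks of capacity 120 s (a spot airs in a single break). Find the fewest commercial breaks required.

11

Total = 110 + 110 + 110 + 110 + 100 + 100 + 95 + 85 + 85 + 70 + 65 + 50 + 20 = 1110 s.
Lower bound: ⌈1110/120⌉ = 10 commercial breaks.
Also, 11 ad spots each exceed 60 s, and no two of those can share a break, so at least 11 commercial breaks are needed.
A packing using 11 commercial breaks:
  break 1: 110 = 110
  break 2: 110 = 110
  break 3: 110 = 110
  break 4: 110 = 110
  break 5: 100 + 20 = 120
  break 6: 100 = 100
  break 7: 95 = 95
  break 8: 85 = 85
  break 9: 85 = 85
  break 10: 70 + 50 = 120
  break 11: 65 = 65
This matches the lower bound, so 11 is optimal.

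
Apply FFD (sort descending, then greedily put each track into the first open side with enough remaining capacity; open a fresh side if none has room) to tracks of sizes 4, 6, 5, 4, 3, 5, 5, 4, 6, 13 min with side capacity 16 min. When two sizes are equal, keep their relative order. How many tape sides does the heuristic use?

Sorted descending: 13, 6, 6, 5, 5, 5, 4, 4, 4, 3.
  13 → side 1 (new)  [load 13/16]
  6 → side 2 (new)  [load 6/16]
  6 → side 2  [load 12/16]
  5 → side 3 (new)  [load 5/16]
  5 → side 3  [load 10/16]
  5 → side 3  [load 15/16]
  4 → side 2  [load 16/16]
  4 → side 4 (new)  [load 4/16]
  4 → side 4  [load 8/16]
  3 → side 1  [load 16/16]
4 tape sides opened.

4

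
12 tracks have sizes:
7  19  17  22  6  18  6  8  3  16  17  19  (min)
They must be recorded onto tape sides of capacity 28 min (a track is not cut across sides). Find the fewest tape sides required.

Total = 22 + 19 + 19 + 18 + 17 + 17 + 16 + 8 + 7 + 6 + 6 + 3 = 158 min.
Lower bound: ⌈158/28⌉ = 6 tape sides.
Also, 7 tracks each exceed 14 min, and no two of those can share a side, so at least 7 tape sides are needed.
A packing using 7 tape sides:
  side 1: 22 + 6 = 28
  side 2: 19 + 8 = 27
  side 3: 19 + 7 = 26
  side 4: 18 + 6 + 3 = 27
  side 5: 17 = 17
  side 6: 17 = 17
  side 7: 16 = 16
This matches the lower bound, so 7 is optimal.

7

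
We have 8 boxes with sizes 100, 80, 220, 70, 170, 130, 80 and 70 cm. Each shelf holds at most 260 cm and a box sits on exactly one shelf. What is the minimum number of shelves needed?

Total = 220 + 170 + 130 + 100 + 80 + 80 + 70 + 70 = 920 cm.
Lower bound: ⌈920/260⌉ = 4 shelves.
A packing using 4 shelves:
  shelf 1: 220 = 220
  shelf 2: 170 + 80 = 250
  shelf 3: 130 + 100 = 230
  shelf 4: 80 + 70 + 70 = 220
This matches the lower bound, so 4 is optimal.

4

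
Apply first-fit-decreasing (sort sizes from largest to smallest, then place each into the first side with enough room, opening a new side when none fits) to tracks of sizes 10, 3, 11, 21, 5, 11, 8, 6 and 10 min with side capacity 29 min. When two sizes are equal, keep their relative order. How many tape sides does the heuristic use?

Sorted descending: 21, 11, 11, 10, 10, 8, 6, 5, 3.
  21 → side 1 (new)  [load 21/29]
  11 → side 2 (new)  [load 11/29]
  11 → side 2  [load 22/29]
  10 → side 3 (new)  [load 10/29]
  10 → side 3  [load 20/29]
  8 → side 1  [load 29/29]
  6 → side 2  [load 28/29]
  5 → side 3  [load 25/29]
  3 → side 3  [load 28/29]
3 tape sides opened.

3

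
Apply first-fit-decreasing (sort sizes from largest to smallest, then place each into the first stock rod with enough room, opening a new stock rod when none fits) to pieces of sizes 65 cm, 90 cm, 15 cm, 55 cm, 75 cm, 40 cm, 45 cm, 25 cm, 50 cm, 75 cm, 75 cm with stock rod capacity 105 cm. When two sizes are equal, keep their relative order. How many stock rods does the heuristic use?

7

Sorted descending: 90, 75, 75, 75, 65, 55, 50, 45, 40, 25, 15.
  90 → stock rod 1 (new)  [load 90/105]
  75 → stock rod 2 (new)  [load 75/105]
  75 → stock rod 3 (new)  [load 75/105]
  75 → stock rod 4 (new)  [load 75/105]
  65 → stock rod 5 (new)  [load 65/105]
  55 → stock rod 6 (new)  [load 55/105]
  50 → stock rod 6  [load 105/105]
  45 → stock rod 7 (new)  [load 45/105]
  40 → stock rod 5  [load 105/105]
  25 → stock rod 2  [load 100/105]
  15 → stock rod 1  [load 105/105]
7 stock rods opened.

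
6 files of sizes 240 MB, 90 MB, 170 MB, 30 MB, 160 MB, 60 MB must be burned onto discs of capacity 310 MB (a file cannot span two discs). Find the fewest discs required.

3

Total = 240 + 170 + 160 + 90 + 60 + 30 = 750 MB.
Lower bound: ⌈750/310⌉ = 3 discs.
A packing using 3 discs:
  disc 1: 240 + 60 = 300
  disc 2: 170 + 90 + 30 = 290
  disc 3: 160 = 160
This matches the lower bound, so 3 is optimal.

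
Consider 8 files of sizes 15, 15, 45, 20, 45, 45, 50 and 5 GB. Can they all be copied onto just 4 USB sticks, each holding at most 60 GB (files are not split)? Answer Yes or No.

Total = 240 GB; ⌈240/60⌉ = 4.
The bound of 4 does not rule out 4, but exhaustive search shows no assignment into 4 USB sticks of capacity 60 GB exists — the minimum is 5.

No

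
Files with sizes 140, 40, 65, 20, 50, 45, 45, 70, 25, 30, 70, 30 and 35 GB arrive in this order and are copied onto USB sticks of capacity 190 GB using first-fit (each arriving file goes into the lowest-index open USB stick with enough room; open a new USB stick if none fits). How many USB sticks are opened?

  140 → USB stick 1 (new)  [load 140/190]
  40 → USB stick 1  [load 180/190]
  65 → USB stick 2 (new)  [load 65/190]
  20 → USB stick 2  [load 85/190]
  50 → USB stick 2  [load 135/190]
  45 → USB stick 2  [load 180/190]
  45 → USB stick 3 (new)  [load 45/190]
  70 → USB stick 3  [load 115/190]
  25 → USB stick 3  [load 140/190]
  30 → USB stick 3  [load 170/190]
  70 → USB stick 4 (new)  [load 70/190]
  30 → USB stick 4  [load 100/190]
  35 → USB stick 4  [load 135/190]
4 USB sticks opened.

4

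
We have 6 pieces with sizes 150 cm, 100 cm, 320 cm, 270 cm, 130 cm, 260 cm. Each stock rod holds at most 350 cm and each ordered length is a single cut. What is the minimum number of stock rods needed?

Total = 320 + 270 + 260 + 150 + 130 + 100 = 1230 cm.
Lower bound: ⌈1230/350⌉ = 4 stock rods.
A packing using 5 stock rods:
  stock rod 1: 320 = 320
  stock rod 2: 270 = 270
  stock rod 3: 260 = 260
  stock rod 4: 150 + 130 = 280
  stock rod 5: 100 = 100
No arrangement into 4 stock rods stays within capacity, so 5 is optimal.

5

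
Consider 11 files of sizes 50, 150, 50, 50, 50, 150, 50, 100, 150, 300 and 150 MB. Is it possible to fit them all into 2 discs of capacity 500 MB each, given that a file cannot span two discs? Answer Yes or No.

Total = 1250 MB; ⌈1250/500⌉ = 3.
At least 3 discs are required, but only 2 are allowed.

No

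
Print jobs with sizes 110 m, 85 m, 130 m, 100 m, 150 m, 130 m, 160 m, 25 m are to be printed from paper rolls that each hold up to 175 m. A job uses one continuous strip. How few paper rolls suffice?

7

Total = 160 + 150 + 130 + 130 + 110 + 100 + 85 + 25 = 890 m.
Lower bound: ⌈890/175⌉ = 6 paper rolls.
A packing using 7 paper rolls:
  roll 1: 160 = 160
  roll 2: 150 + 25 = 175
  roll 3: 130 = 130
  roll 4: 130 = 130
  roll 5: 110 = 110
  roll 6: 100 = 100
  roll 7: 85 = 85
No arrangement into 6 paper rolls stays within capacity, so 7 is optimal.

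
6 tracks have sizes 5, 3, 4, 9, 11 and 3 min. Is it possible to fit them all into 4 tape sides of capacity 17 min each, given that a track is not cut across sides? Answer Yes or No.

A valid assignment using 3 tape sides:
  side 1: 11 + 5 = 16
  side 2: 9 + 4 + 3 = 16
  side 3: 3 = 3
That uses only 3 ≤ 4, so 4 tape sides are enough.

Yes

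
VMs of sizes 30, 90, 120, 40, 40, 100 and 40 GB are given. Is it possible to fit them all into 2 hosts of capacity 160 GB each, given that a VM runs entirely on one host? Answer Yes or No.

Total = 460 GB; ⌈460/160⌉ = 3.
At least 3 hosts are required, but only 2 are allowed.

No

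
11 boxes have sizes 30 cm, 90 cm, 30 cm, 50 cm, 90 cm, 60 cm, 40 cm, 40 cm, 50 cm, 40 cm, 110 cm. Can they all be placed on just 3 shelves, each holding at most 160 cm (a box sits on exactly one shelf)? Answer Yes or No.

No

Total = 630 cm; ⌈630/160⌉ = 4.
At least 4 shelves are required, but only 3 are allowed.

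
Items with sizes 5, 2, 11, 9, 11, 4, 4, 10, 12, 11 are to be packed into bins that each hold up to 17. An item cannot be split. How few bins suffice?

Total = 12 + 11 + 11 + 11 + 10 + 9 + 5 + 4 + 4 + 2 = 79.
Lower bound: ⌈79/17⌉ = 5 bins.
Also, 6 items each exceed 17/2, and no two of those can share a bin, so at least 6 bins are needed.
A packing using 6 bins:
  bin 1: 12 + 5 = 17
  bin 2: 11 + 4 + 2 = 17
  bin 3: 11 + 4 = 15
  bin 4: 11 = 11
  bin 5: 10 = 10
  bin 6: 9 = 9
This matches the lower bound, so 6 is optimal.

6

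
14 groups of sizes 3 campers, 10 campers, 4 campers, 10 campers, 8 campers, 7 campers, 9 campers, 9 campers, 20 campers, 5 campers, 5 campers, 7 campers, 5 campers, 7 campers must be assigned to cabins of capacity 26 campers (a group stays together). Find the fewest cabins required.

5

Total = 20 + 10 + 10 + 9 + 9 + 8 + 7 + 7 + 7 + 5 + 5 + 5 + 4 + 3 = 109 campers.
Lower bound: ⌈109/26⌉ = 5 cabins.
A packing using 5 cabins:
  cabin 1: 20 + 5 = 25
  cabin 2: 10 + 10 + 5 = 25
  cabin 3: 9 + 9 + 8 = 26
  cabin 4: 7 + 7 + 7 + 5 = 26
  cabin 5: 4 + 3 = 7
This matches the lower bound, so 5 is optimal.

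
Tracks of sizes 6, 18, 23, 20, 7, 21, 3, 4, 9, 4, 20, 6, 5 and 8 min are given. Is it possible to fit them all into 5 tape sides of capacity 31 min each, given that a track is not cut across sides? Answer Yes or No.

A valid assignment using 5 tape sides:
  side 1: 23 + 8 = 31
  side 2: 21 + 9 = 30
  side 3: 20 + 7 + 4 = 31
  side 4: 20 + 6 + 5 = 31
  side 5: 18 + 6 + 4 + 3 = 31
Every load is within 31 min, so 5 tape sides suffice.

Yes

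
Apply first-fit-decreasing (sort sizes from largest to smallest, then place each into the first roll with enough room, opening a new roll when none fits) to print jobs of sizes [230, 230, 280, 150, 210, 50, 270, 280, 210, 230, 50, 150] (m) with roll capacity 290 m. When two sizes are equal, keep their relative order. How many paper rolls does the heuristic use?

Sorted descending: 280, 280, 270, 230, 230, 230, 210, 210, 150, 150, 50, 50.
  280 → roll 1 (new)  [load 280/290]
  280 → roll 2 (new)  [load 280/290]
  270 → roll 3 (new)  [load 270/290]
  230 → roll 4 (new)  [load 230/290]
  230 → roll 5 (new)  [load 230/290]
  230 → roll 6 (new)  [load 230/290]
  210 → roll 7 (new)  [load 210/290]
  210 → roll 8 (new)  [load 210/290]
  150 → roll 9 (new)  [load 150/290]
  150 → roll 10 (new)  [load 150/290]
  50 → roll 4  [load 280/290]
  50 → roll 5  [load 280/290]
10 paper rolls opened.

10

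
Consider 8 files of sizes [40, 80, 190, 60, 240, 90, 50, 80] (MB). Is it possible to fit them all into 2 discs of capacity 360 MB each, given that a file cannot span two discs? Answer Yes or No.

No

Total = 830 MB; ⌈830/360⌉ = 3.
At least 3 discs are required, but only 2 are allowed.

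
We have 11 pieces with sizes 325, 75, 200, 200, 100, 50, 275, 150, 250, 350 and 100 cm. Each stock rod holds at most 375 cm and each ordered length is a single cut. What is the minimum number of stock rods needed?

6

Total = 350 + 325 + 275 + 250 + 200 + 200 + 150 + 100 + 100 + 75 + 50 = 2075 cm.
Lower bound: ⌈2075/375⌉ = 6 stock rods.
A packing using 6 stock rods:
  stock rod 1: 350 = 350
  stock rod 2: 325 + 50 = 375
  stock rod 3: 275 + 100 = 375
  stock rod 4: 250 + 100 = 350
  stock rod 5: 200 + 150 = 350
  stock rod 6: 200 + 75 = 275
This matches the lower bound, so 6 is optimal.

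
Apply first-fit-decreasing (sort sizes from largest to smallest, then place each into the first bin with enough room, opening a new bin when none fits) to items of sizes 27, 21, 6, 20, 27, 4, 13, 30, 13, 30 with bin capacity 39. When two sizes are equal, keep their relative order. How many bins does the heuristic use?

6

Sorted descending: 30, 30, 27, 27, 21, 20, 13, 13, 6, 4.
  30 → bin 1 (new)  [load 30/39]
  30 → bin 2 (new)  [load 30/39]
  27 → bin 3 (new)  [load 27/39]
  27 → bin 4 (new)  [load 27/39]
  21 → bin 5 (new)  [load 21/39]
  20 → bin 6 (new)  [load 20/39]
  13 → bin 5  [load 34/39]
  13 → bin 6  [load 33/39]
  6 → bin 1  [load 36/39]
  4 → bin 2  [load 34/39]
6 bins opened.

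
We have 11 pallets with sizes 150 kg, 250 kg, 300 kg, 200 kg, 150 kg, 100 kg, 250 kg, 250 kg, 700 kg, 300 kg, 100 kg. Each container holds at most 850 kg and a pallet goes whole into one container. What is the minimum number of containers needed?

Total = 700 + 300 + 300 + 250 + 250 + 250 + 200 + 150 + 150 + 100 + 100 = 2750 kg.
Lower bound: ⌈2750/850⌉ = 4 containers.
A packing using 4 containers:
  container 1: 700 + 150 = 850
  container 2: 300 + 300 + 250 = 850
  container 3: 250 + 250 + 200 + 150 = 850
  container 4: 100 + 100 = 200
This matches the lower bound, so 4 is optimal.

4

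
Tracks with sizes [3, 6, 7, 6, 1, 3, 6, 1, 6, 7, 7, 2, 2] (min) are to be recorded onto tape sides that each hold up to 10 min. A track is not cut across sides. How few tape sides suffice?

Total = 7 + 7 + 7 + 6 + 6 + 6 + 6 + 3 + 3 + 2 + 2 + 1 + 1 = 57 min.
Lower bound: ⌈57/10⌉ = 6 tape sides.
Also, 7 tracks each exceed 5 min, and no two of those can share a side, so at least 7 tape sides are needed.
A packing using 7 tape sides:
  side 1: 7 + 3 = 10
  side 2: 7 + 3 = 10
  side 3: 7 + 2 + 1 = 10
  side 4: 6 + 2 + 1 = 9
  side 5: 6 = 6
  side 6: 6 = 6
  side 7: 6 = 6
This matches the lower bound, so 7 is optimal.

7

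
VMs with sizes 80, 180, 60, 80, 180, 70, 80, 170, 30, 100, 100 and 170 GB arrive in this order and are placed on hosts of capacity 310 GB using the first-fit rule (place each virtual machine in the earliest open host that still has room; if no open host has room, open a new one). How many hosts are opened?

5

  80 → host 1 (new)  [load 80/310]
  180 → host 1  [load 260/310]
  60 → host 2 (new)  [load 60/310]
  80 → host 2  [load 140/310]
  180 → host 3 (new)  [load 180/310]
  70 → host 2  [load 210/310]
  80 → host 2  [load 290/310]
  170 → host 4 (new)  [load 170/310]
  30 → host 1  [load 290/310]
  100 → host 3  [load 280/310]
  100 → host 4  [load 270/310]
  170 → host 5 (new)  [load 170/310]
5 hosts opened.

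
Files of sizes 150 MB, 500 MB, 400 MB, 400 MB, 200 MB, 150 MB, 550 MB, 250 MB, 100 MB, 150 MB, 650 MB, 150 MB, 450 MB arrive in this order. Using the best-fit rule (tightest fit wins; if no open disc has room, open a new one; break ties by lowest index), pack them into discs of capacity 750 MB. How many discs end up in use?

  150 → disc 1 (new)  [load 150/750]
  500 → disc 1  [load 650/750]
  400 → disc 2 (new)  [load 400/750]
  400 → disc 3 (new)  [load 400/750]
  200 → disc 2  [load 600/750]
  150 → disc 2  [load 750/750]
  550 → disc 4 (new)  [load 550/750]
  250 → disc 3  [load 650/750]
  100 → disc 1  [load 750/750]
  150 → disc 4  [load 700/750]
  650 → disc 5 (new)  [load 650/750]
  150 → disc 6 (new)  [load 150/750]
  450 → disc 6  [load 600/750]
6 discs opened.

6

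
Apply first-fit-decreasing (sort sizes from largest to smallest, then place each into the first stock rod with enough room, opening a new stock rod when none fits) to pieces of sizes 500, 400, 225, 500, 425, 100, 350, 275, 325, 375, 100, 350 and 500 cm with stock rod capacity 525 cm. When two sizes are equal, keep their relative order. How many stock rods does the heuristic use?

10

Sorted descending: 500, 500, 500, 425, 400, 375, 350, 350, 325, 275, 225, 100, 100.
  500 → stock rod 1 (new)  [load 500/525]
  500 → stock rod 2 (new)  [load 500/525]
  500 → stock rod 3 (new)  [load 500/525]
  425 → stock rod 4 (new)  [load 425/525]
  400 → stock rod 5 (new)  [load 400/525]
  375 → stock rod 6 (new)  [load 375/525]
  350 → stock rod 7 (new)  [load 350/525]
  350 → stock rod 8 (new)  [load 350/525]
  325 → stock rod 9 (new)  [load 325/525]
  275 → stock rod 10 (new)  [load 275/525]
  225 → stock rod 10  [load 500/525]
  100 → stock rod 4  [load 525/525]
  100 → stock rod 5  [load 500/525]
10 stock rods opened.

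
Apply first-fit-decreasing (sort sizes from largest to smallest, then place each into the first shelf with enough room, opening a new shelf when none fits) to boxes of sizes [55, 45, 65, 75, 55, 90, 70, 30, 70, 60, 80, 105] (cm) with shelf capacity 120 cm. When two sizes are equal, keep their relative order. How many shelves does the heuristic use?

8

Sorted descending: 105, 90, 80, 75, 70, 70, 65, 60, 55, 55, 45, 30.
  105 → shelf 1 (new)  [load 105/120]
  90 → shelf 2 (new)  [load 90/120]
  80 → shelf 3 (new)  [load 80/120]
  75 → shelf 4 (new)  [load 75/120]
  70 → shelf 5 (new)  [load 70/120]
  70 → shelf 6 (new)  [load 70/120]
  65 → shelf 7 (new)  [load 65/120]
  60 → shelf 8 (new)  [load 60/120]
  55 → shelf 7  [load 120/120]
  55 → shelf 8  [load 115/120]
  45 → shelf 4  [load 120/120]
  30 → shelf 2  [load 120/120]
8 shelves opened.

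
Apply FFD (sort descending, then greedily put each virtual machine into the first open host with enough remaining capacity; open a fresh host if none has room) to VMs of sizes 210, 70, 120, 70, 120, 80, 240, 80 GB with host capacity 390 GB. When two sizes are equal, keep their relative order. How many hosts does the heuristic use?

Sorted descending: 240, 210, 120, 120, 80, 80, 70, 70.
  240 → host 1 (new)  [load 240/390]
  210 → host 2 (new)  [load 210/390]
  120 → host 1  [load 360/390]
  120 → host 2  [load 330/390]
  80 → host 3 (new)  [load 80/390]
  80 → host 3  [load 160/390]
  70 → host 3  [load 230/390]
  70 → host 3  [load 300/390]
3 hosts opened.

3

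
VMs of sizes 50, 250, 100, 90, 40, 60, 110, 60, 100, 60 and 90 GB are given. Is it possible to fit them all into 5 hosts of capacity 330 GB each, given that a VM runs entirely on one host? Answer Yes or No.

A valid assignment using 4 hosts:
  host 1: 250 + 60 = 310
  host 2: 110 + 100 + 100 = 310
  host 3: 90 + 90 + 60 + 60 = 300
  host 4: 50 + 40 = 90
That uses only 4 ≤ 5, so 5 hosts are enough.

Yes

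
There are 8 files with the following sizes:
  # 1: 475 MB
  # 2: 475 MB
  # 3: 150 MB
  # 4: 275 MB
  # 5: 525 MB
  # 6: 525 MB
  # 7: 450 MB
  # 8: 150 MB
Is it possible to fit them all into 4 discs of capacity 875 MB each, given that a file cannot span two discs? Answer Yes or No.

Total = 3025 MB; ⌈3025/875⌉ = 4.
5 files each exceed half the capacity and cannot share a disc, forcing at least 5 discs.
At least 5 discs are required, but only 4 are allowed.

No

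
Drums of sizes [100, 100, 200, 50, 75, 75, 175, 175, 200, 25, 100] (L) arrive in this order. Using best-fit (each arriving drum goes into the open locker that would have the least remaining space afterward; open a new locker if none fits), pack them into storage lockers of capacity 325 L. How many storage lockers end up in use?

5

  100 → locker 1 (new)  [load 100/325]
  100 → locker 1  [load 200/325]
  200 → locker 2 (new)  [load 200/325]
  50 → locker 1  [load 250/325]
  75 → locker 1  [load 325/325]
  75 → locker 2  [load 275/325]
  175 → locker 3 (new)  [load 175/325]
  175 → locker 4 (new)  [load 175/325]
  200 → locker 5 (new)  [load 200/325]
  25 → locker 2  [load 300/325]
  100 → locker 5  [load 300/325]
5 storage lockers opened.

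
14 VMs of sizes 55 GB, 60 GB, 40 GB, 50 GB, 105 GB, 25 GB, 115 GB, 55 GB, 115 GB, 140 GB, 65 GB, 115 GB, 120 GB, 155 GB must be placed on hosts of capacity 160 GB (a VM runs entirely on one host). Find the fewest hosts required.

9

Total = 155 + 140 + 120 + 115 + 115 + 115 + 105 + 65 + 60 + 55 + 55 + 50 + 40 + 25 = 1215 GB.
Lower bound: ⌈1215/160⌉ = 8 hosts.
A packing using 9 hosts:
  host 1: 155 = 155
  host 2: 140 = 140
  host 3: 120 + 40 = 160
  host 4: 115 + 25 = 140
  host 5: 115 = 115
  host 6: 115 = 115
  host 7: 105 + 55 = 160
  host 8: 65 + 60 = 125
  host 9: 55 + 50 = 105
No arrangement into 8 hosts stays within capacity, so 9 is optimal.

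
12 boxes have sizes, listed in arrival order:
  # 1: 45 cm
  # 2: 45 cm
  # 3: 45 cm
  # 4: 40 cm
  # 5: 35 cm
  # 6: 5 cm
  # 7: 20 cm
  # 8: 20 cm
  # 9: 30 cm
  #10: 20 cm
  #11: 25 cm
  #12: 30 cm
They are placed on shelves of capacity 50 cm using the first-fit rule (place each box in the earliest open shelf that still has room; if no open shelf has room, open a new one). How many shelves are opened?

9

  45 → shelf 1 (new)  [load 45/50]
  45 → shelf 2 (new)  [load 45/50]
  45 → shelf 3 (new)  [load 45/50]
  40 → shelf 4 (new)  [load 40/50]
  35 → shelf 5 (new)  [load 35/50]
  5 → shelf 1  [load 50/50]
  20 → shelf 6 (new)  [load 20/50]
  20 → shelf 6  [load 40/50]
  30 → shelf 7 (new)  [load 30/50]
  20 → shelf 7  [load 50/50]
  25 → shelf 8 (new)  [load 25/50]
  30 → shelf 9 (new)  [load 30/50]
9 shelves opened.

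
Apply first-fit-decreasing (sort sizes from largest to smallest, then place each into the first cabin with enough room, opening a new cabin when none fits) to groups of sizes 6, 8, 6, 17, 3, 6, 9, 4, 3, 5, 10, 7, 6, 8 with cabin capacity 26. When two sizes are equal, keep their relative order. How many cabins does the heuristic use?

Sorted descending: 17, 10, 9, 8, 8, 7, 6, 6, 6, 6, 5, 4, 3, 3.
  17 → cabin 1 (new)  [load 17/26]
  10 → cabin 2 (new)  [load 10/26]
  9 → cabin 1  [load 26/26]
  8 → cabin 2  [load 18/26]
  8 → cabin 2  [load 26/26]
  7 → cabin 3 (new)  [load 7/26]
  6 → cabin 3  [load 13/26]
  6 → cabin 3  [load 19/26]
  6 → cabin 3  [load 25/26]
  6 → cabin 4 (new)  [load 6/26]
  5 → cabin 4  [load 11/26]
  4 → cabin 4  [load 15/26]
  3 → cabin 4  [load 18/26]
  3 → cabin 4  [load 21/26]
4 cabins opened.

4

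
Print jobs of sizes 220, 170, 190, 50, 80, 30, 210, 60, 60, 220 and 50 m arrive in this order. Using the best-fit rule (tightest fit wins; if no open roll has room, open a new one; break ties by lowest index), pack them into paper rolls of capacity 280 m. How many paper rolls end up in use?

5

  220 → roll 1 (new)  [load 220/280]
  170 → roll 2 (new)  [load 170/280]
  190 → roll 3 (new)  [load 190/280]
  50 → roll 1  [load 270/280]
  80 → roll 3  [load 270/280]
  30 → roll 2  [load 200/280]
  210 → roll 4 (new)  [load 210/280]
  60 → roll 4  [load 270/280]
  60 → roll 2  [load 260/280]
  220 → roll 5 (new)  [load 220/280]
  50 → roll 5  [load 270/280]
5 paper rolls opened.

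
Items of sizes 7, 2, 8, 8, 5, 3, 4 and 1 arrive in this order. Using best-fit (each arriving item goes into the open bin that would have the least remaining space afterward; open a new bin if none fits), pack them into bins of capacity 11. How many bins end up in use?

  7 → bin 1 (new)  [load 7/11]
  2 → bin 1  [load 9/11]
  8 → bin 2 (new)  [load 8/11]
  8 → bin 3 (new)  [load 8/11]
  5 → bin 4 (new)  [load 5/11]
  3 → bin 2  [load 11/11]
  4 → bin 4  [load 9/11]
  1 → bin 1  [load 10/11]
4 bins opened.

4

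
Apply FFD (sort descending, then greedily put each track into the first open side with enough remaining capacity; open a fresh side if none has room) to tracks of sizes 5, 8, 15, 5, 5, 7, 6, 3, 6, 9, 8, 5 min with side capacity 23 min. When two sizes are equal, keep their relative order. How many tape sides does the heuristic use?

4

Sorted descending: 15, 9, 8, 8, 7, 6, 6, 5, 5, 5, 5, 3.
  15 → side 1 (new)  [load 15/23]
  9 → side 2 (new)  [load 9/23]
  8 → side 1  [load 23/23]
  8 → side 2  [load 17/23]
  7 → side 3 (new)  [load 7/23]
  6 → side 2  [load 23/23]
  6 → side 3  [load 13/23]
  5 → side 3  [load 18/23]
  5 → side 3  [load 23/23]
  5 → side 4 (new)  [load 5/23]
  5 → side 4  [load 10/23]
  3 → side 4  [load 13/23]
4 tape sides opened.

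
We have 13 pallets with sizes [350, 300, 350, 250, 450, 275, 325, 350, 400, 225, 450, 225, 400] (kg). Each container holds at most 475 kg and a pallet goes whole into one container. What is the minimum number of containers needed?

Total = 450 + 450 + 400 + 400 + 350 + 350 + 350 + 325 + 300 + 275 + 250 + 225 + 225 = 4350 kg.
Lower bound: ⌈4350/475⌉ = 10 containers.
Also, 11 pallets each exceed 475/2 kg, and no two of those can share a container, so at least 11 containers are needed.
A packing using 12 containers:
  container 1: 450 = 450
  container 2: 450 = 450
  container 3: 400 = 400
  container 4: 400 = 400
  container 5: 350 = 350
  container 6: 350 = 350
  container 7: 350 = 350
  container 8: 325 = 325
  container 9: 300 = 300
  container 10: 275 = 275
  container 11: 250 + 225 = 475
  container 12: 225 = 225
No arrangement into 11 containers stays within capacity, so 12 is optimal.

12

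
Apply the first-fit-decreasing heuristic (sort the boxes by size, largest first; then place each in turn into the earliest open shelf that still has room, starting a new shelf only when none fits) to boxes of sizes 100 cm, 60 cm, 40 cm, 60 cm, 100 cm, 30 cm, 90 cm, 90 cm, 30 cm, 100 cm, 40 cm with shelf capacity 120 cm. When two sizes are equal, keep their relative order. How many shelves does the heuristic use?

7

Sorted descending: 100, 100, 100, 90, 90, 60, 60, 40, 40, 30, 30.
  100 → shelf 1 (new)  [load 100/120]
  100 → shelf 2 (new)  [load 100/120]
  100 → shelf 3 (new)  [load 100/120]
  90 → shelf 4 (new)  [load 90/120]
  90 → shelf 5 (new)  [load 90/120]
  60 → shelf 6 (new)  [load 60/120]
  60 → shelf 6  [load 120/120]
  40 → shelf 7 (new)  [load 40/120]
  40 → shelf 7  [load 80/120]
  30 → shelf 4  [load 120/120]
  30 → shelf 5  [load 120/120]
7 shelves opened.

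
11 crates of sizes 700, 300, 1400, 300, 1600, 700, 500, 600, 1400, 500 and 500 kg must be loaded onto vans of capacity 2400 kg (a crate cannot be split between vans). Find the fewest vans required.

4

Total = 1600 + 1400 + 1400 + 700 + 700 + 600 + 500 + 500 + 500 + 300 + 300 = 8500 kg.
Lower bound: ⌈8500/2400⌉ = 4 vans.
A packing using 4 vans:
  van 1: 1600 + 700 = 2300
  van 2: 1400 + 700 + 300 = 2400
  van 3: 1400 + 600 + 300 = 2300
  van 4: 500 + 500 + 500 = 1500
This matches the lower bound, so 4 is optimal.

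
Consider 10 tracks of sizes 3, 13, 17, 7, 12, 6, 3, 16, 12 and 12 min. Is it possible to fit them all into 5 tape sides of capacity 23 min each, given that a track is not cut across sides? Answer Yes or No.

Total = 101 min; ⌈101/23⌉ = 5.
6 tracks each exceed half the capacity and cannot share a side, forcing at least 6 tape sides.
At least 6 tape sides are required, but only 5 are allowed.

No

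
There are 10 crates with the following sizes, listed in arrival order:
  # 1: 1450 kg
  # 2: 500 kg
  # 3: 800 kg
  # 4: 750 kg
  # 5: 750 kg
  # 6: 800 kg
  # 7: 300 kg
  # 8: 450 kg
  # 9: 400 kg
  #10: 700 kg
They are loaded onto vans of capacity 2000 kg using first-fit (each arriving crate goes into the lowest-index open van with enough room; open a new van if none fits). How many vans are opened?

4

  1450 → van 1 (new)  [load 1450/2000]
  500 → van 1  [load 1950/2000]
  800 → van 2 (new)  [load 800/2000]
  750 → van 2  [load 1550/2000]
  750 → van 3 (new)  [load 750/2000]
  800 → van 3  [load 1550/2000]
  300 → van 2  [load 1850/2000]
  450 → van 3  [load 2000/2000]
  400 → van 4 (new)  [load 400/2000]
  700 → van 4  [load 1100/2000]
4 vans opened.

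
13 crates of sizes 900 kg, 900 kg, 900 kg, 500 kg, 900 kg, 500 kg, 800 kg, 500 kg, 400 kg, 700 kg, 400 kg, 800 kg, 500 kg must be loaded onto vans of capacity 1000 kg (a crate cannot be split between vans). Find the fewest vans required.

10

Total = 900 + 900 + 900 + 900 + 800 + 800 + 700 + 500 + 500 + 500 + 500 + 400 + 400 = 8700 kg.
Lower bound: ⌈8700/1000⌉ = 9 vans.
A packing using 10 vans:
  van 1: 900 = 900
  van 2: 900 = 900
  van 3: 900 = 900
  van 4: 900 = 900
  van 5: 800 = 800
  van 6: 800 = 800
  van 7: 700 = 700
  van 8: 500 + 500 = 1000
  van 9: 500 + 500 = 1000
  van 10: 400 + 400 = 800
No arrangement into 9 vans stays within capacity, so 10 is optimal.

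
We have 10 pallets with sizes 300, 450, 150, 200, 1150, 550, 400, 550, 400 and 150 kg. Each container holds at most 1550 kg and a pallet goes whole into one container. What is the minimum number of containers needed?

Total = 1150 + 550 + 550 + 450 + 400 + 400 + 300 + 200 + 150 + 150 = 4300 kg.
Lower bound: ⌈4300/1550⌉ = 3 containers.
A packing using 3 containers:
  container 1: 1150 + 400 = 1550
  container 2: 550 + 550 + 450 = 1550
  container 3: 400 + 300 + 200 + 150 + 150 = 1200
This matches the lower bound, so 3 is optimal.

3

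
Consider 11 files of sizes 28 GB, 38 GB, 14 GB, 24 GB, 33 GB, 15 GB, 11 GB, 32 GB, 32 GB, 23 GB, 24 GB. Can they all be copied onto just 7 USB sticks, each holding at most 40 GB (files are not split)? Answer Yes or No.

No

Total = 274 GB; ⌈274/40⌉ = 7.
8 files each exceed half the capacity and cannot share a USB stick, forcing at least 8 USB sticks.
At least 8 USB sticks are required, but only 7 are allowed.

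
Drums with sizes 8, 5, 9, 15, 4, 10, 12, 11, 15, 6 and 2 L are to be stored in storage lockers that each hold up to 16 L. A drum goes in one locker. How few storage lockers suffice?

Total = 15 + 15 + 12 + 11 + 10 + 9 + 8 + 6 + 5 + 4 + 2 = 97 L.
Lower bound: ⌈97/16⌉ = 7 storage lockers.
A packing using 7 storage lockers:
  locker 1: 15 = 15
  locker 2: 15 = 15
  locker 3: 12 + 4 = 16
  locker 4: 11 + 5 = 16
  locker 5: 10 + 6 = 16
  locker 6: 9 + 2 = 11
  locker 7: 8 = 8
This matches the lower bound, so 7 is optimal.

7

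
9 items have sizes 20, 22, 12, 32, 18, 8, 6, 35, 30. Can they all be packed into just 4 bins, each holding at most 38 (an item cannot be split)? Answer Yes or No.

No

Total = 183; ⌈183/38⌉ = 5.
At least 5 bins are required, but only 4 are allowed.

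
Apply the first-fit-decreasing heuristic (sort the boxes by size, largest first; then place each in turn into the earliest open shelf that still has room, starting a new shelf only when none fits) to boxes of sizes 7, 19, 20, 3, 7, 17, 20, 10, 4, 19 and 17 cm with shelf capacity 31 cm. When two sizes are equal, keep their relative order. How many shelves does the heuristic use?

Sorted descending: 20, 20, 19, 19, 17, 17, 10, 7, 7, 4, 3.
  20 → shelf 1 (new)  [load 20/31]
  20 → shelf 2 (new)  [load 20/31]
  19 → shelf 3 (new)  [load 19/31]
  19 → shelf 4 (new)  [load 19/31]
  17 → shelf 5 (new)  [load 17/31]
  17 → shelf 6 (new)  [load 17/31]
  10 → shelf 1  [load 30/31]
  7 → shelf 2  [load 27/31]
  7 → shelf 3  [load 26/31]
  4 → shelf 2  [load 31/31]
  3 → shelf 3  [load 29/31]
6 shelves opened.

6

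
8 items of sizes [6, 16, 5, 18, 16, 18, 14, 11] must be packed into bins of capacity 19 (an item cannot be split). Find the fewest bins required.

6

Total = 18 + 18 + 16 + 16 + 14 + 11 + 6 + 5 = 104.
Lower bound: ⌈104/19⌉ = 6 bins.
A packing using 6 bins:
  bin 1: 18 = 18
  bin 2: 18 = 18
  bin 3: 16 = 16
  bin 4: 16 = 16
  bin 5: 14 + 5 = 19
  bin 6: 11 + 6 = 17
This matches the lower bound, so 6 is optimal.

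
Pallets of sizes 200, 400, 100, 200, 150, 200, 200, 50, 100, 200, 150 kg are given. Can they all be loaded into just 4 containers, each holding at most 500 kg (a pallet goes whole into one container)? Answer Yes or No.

Yes

A valid assignment using 4 containers:
  container 1: 400 + 100 = 500
  container 2: 200 + 200 + 100 = 500
  container 3: 200 + 200 + 50 = 450
  container 4: 200 + 150 + 150 = 500
Every load is within 500 kg, so 4 containers suffice.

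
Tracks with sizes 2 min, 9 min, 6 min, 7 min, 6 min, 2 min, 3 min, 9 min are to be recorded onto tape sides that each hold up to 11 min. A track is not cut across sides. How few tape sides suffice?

5

Total = 9 + 9 + 7 + 6 + 6 + 3 + 2 + 2 = 44 min.
Lower bound: ⌈44/11⌉ = 4 tape sides.
Also, 5 tracks each exceed 11/2 min, and no two of those can share a side, so at least 5 tape sides are needed.
A packing using 5 tape sides:
  side 1: 9 + 2 = 11
  side 2: 9 + 2 = 11
  side 3: 7 + 3 = 10
  side 4: 6 = 6
  side 5: 6 = 6
This matches the lower bound, so 5 is optimal.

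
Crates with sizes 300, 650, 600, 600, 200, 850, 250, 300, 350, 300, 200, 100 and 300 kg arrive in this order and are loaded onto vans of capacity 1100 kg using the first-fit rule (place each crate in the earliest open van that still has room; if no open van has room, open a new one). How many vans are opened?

5

  300 → van 1 (new)  [load 300/1100]
  650 → van 1  [load 950/1100]
  600 → van 2 (new)  [load 600/1100]
  600 → van 3 (new)  [load 600/1100]
  200 → van 2  [load 800/1100]
  850 → van 4 (new)  [load 850/1100]
  250 → van 2  [load 1050/1100]
  300 → van 3  [load 900/1100]
  350 → van 5 (new)  [load 350/1100]
  300 → van 5  [load 650/1100]
  200 → van 3  [load 1100/1100]
  100 → van 1  [load 1050/1100]
  300 → van 5  [load 950/1100]
5 vans opened.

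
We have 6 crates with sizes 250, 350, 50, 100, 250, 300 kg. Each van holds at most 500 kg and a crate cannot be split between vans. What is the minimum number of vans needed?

Total = 350 + 300 + 250 + 250 + 100 + 50 = 1300 kg.
Lower bound: ⌈1300/500⌉ = 3 vans.
A packing using 3 vans:
  van 1: 350 + 100 + 50 = 500
  van 2: 300 = 300
  van 3: 250 + 250 = 500
This matches the lower bound, so 3 is optimal.

3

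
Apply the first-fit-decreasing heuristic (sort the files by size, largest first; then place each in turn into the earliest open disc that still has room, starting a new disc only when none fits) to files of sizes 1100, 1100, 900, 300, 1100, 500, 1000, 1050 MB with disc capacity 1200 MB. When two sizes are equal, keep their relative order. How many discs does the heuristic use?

Sorted descending: 1100, 1100, 1100, 1050, 1000, 900, 500, 300.
  1100 → disc 1 (new)  [load 1100/1200]
  1100 → disc 2 (new)  [load 1100/1200]
  1100 → disc 3 (new)  [load 1100/1200]
  1050 → disc 4 (new)  [load 1050/1200]
  1000 → disc 5 (new)  [load 1000/1200]
  900 → disc 6 (new)  [load 900/1200]
  500 → disc 7 (new)  [load 500/1200]
  300 → disc 6  [load 1200/1200]
7 discs opened.

7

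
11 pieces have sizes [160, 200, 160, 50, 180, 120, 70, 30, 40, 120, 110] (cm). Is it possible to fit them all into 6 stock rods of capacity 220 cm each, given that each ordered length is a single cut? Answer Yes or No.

Total = 1240 cm; ⌈1240/220⌉ = 6.
The bound of 6 does not rule out 6, but exhaustive search shows no assignment into 6 stock rods of capacity 220 cm exists — the minimum is 7.

No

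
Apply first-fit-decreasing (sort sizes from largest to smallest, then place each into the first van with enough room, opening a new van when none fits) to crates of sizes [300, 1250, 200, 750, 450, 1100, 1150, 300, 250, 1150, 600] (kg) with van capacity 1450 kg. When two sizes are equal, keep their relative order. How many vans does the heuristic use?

Sorted descending: 1250, 1150, 1150, 1100, 750, 600, 450, 300, 300, 250, 200.
  1250 → van 1 (new)  [load 1250/1450]
  1150 → van 2 (new)  [load 1150/1450]
  1150 → van 3 (new)  [load 1150/1450]
  1100 → van 4 (new)  [load 1100/1450]
  750 → van 5 (new)  [load 750/1450]
  600 → van 5  [load 1350/1450]
  450 → van 6 (new)  [load 450/1450]
  300 → van 2  [load 1450/1450]
  300 → van 3  [load 1450/1450]
  250 → van 4  [load 1350/1450]
  200 → van 1  [load 1450/1450]
6 vans opened.

6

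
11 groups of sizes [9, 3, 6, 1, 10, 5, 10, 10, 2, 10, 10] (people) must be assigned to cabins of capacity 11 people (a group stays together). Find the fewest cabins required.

8

Total = 10 + 10 + 10 + 10 + 10 + 9 + 6 + 5 + 3 + 2 + 1 = 76 people.
Lower bound: ⌈76/11⌉ = 7 cabins.
A packing using 8 cabins:
  cabin 1: 10 + 1 = 11
  cabin 2: 10 = 10
  cabin 3: 10 = 10
  cabin 4: 10 = 10
  cabin 5: 10 = 10
  cabin 6: 9 + 2 = 11
  cabin 7: 6 + 5 = 11
  cabin 8: 3 = 3
No arrangement into 7 cabins stays within capacity, so 8 is optimal.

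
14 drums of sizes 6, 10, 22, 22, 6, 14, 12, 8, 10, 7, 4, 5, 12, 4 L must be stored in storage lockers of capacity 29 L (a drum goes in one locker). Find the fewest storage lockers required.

Total = 22 + 22 + 14 + 12 + 12 + 10 + 10 + 8 + 7 + 6 + 6 + 5 + 4 + 4 = 142 L.
Lower bound: ⌈142/29⌉ = 5 storage lockers.
A packing using 5 storage lockers:
  locker 1: 22 + 7 = 29
  locker 2: 22 + 6 = 28
  locker 3: 14 + 10 + 5 = 29
  locker 4: 12 + 12 + 4 = 28
  locker 5: 10 + 8 + 6 + 4 = 28
This matches the lower bound, so 5 is optimal.

5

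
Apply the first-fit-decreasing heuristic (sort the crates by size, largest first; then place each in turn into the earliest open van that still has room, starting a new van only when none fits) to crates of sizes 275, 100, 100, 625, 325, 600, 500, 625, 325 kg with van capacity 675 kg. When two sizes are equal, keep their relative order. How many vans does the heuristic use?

Sorted descending: 625, 625, 600, 500, 325, 325, 275, 100, 100.
  625 → van 1 (new)  [load 625/675]
  625 → van 2 (new)  [load 625/675]
  600 → van 3 (new)  [load 600/675]
  500 → van 4 (new)  [load 500/675]
  325 → van 5 (new)  [load 325/675]
  325 → van 5  [load 650/675]
  275 → van 6 (new)  [load 275/675]
  100 → van 4  [load 600/675]
  100 → van 6  [load 375/675]
6 vans opened.

6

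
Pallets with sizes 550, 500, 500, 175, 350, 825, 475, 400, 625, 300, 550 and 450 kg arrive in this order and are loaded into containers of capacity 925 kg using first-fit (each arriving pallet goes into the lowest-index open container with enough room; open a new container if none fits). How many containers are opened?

  550 → container 1 (new)  [load 550/925]
  500 → container 2 (new)  [load 500/925]
  500 → container 3 (new)  [load 500/925]
  175 → container 1  [load 725/925]
  350 → container 2  [load 850/925]
  825 → container 4 (new)  [load 825/925]
  475 → container 5 (new)  [load 475/925]
  400 → container 3  [load 900/925]
  625 → container 6 (new)  [load 625/925]
  300 → container 5  [load 775/925]
  550 → container 7 (new)  [load 550/925]
  450 → container 8 (new)  [load 450/925]
8 containers opened.

8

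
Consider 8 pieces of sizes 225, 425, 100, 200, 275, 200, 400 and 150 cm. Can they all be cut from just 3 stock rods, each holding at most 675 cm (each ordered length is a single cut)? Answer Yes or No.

Yes

A valid assignment using 3 stock rods:
  stock rod 1: 425 + 225 = 650
  stock rod 2: 400 + 275 = 675
  stock rod 3: 200 + 200 + 150 + 100 = 650
Every load is within 675 cm, so 3 stock rods suffice.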